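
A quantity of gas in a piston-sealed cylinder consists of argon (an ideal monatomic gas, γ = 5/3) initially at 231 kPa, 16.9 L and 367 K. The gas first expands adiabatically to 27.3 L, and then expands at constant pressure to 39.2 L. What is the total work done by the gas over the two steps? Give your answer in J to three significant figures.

W_total ≈ 2840 J

Step 1 (adiabatic): W = (P₁V₁ − P₂V₂)/(γ−1) = (3904 − 2836)/0.667 = 1602 J.
After step 1: P = 103.9 kPa, V = 27.3 L, T = 266.6 K.
Step 2 (isobaric): W = PΔV = (103.9 kPa)(39.2 − 27.3 L) = 1236 J.
W_total = 1602 + 1236 = 2838 J.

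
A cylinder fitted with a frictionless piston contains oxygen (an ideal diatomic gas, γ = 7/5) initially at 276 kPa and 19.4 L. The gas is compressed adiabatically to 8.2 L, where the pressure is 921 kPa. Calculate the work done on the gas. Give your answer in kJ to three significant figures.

W ≈ 5.49 kJ

Adiabatic: W = (P₁V₁ − P₂V₂)/(γ − 1) with γ = 7/5.
P₁V₁ = 5354 J, P₂V₂ = 7552 J.
W = (5354 − 7552) / 0.4 = -5494 J.
Work on gas = −W_by = 5494 J.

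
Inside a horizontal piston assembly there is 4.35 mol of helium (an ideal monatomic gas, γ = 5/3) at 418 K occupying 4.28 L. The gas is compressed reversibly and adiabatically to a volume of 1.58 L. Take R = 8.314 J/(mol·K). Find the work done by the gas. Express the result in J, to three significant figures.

Adiabatic: TV^(γ−1) = const with γ = 5/3.
T₂ = T₁ (V₁/V₂)^(γ−1) = 418 × (4.28/1.58)^0.667 = 418 × 1.943 = 812.3 K.
W_by = nCᵥ(T₁ − T₂) = (4.35)(12.47)(418 − 812.3) = -21389 J.

W ≈ -21400 J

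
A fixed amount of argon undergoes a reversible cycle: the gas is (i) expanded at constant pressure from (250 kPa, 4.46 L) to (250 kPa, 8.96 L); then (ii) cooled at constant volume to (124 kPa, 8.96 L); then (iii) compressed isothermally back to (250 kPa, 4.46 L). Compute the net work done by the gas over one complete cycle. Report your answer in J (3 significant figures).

Leg (i): W = PΔV = (250)(8.96 − 4.46) = 1125 J.
Leg (ii): W = 0.
Leg (iii): W = PᵢVᵢ ln(V_f/Vᵢ) = (1111) ln(4.46/8.96) = -775.1 J.
W_net = 1125 − 775.1 = 349.9 J.

W_net ≈ 350 J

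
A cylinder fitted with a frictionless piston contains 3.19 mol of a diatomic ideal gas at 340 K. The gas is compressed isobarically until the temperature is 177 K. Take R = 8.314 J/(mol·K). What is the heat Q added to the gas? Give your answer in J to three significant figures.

Isobaric: W = nRΔT = (3.19)(8.314)(-163) = -4323 J.
ΔU = nCᵥΔT with Cᵥ = 5R/2: ΔU = (3.19)(20.79)(-163) = -10808 J.
Q = ΔU + W = -10808 − 4323 = -15131 J.

Q ≈ -15100 J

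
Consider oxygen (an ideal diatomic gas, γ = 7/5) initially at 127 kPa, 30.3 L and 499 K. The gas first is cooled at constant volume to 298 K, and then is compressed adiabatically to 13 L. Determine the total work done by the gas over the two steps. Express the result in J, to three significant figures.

W_total ≈ -2310 J

Step 1 (isochoric): W = 0 (constant volume).
After step 1: P = 75.84 kPa (V unchanged).
Step 2 (adiabatic): W = (P₁V₁ − P₂V₂)/(γ−1) = (2298 − 3224)/0.4 = -2314 J.
W_total = 0 − 2314 = -2314 J.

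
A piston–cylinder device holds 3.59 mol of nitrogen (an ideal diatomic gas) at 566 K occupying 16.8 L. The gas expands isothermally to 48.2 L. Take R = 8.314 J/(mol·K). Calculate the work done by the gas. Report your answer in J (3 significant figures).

Isothermal: W = nRT ln(V₂/V₁).
W = (3.59)(8.314)(566) × ln(48.2/16.8)
  = 16894 × 1.054
W_by_gas = 17805 J.

W ≈ 17800 J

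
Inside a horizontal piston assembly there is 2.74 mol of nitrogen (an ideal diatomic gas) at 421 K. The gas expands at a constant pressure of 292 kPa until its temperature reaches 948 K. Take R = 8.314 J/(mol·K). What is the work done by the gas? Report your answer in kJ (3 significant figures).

W ≈ 12.0 kJ

Isobaric: W = P ΔV = nR ΔT.
W = (2.74)(8.314)(948 − 421) = 12005 J.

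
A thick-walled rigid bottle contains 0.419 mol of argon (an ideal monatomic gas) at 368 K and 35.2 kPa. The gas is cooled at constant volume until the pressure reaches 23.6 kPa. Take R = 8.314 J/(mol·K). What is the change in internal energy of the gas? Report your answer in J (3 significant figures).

Constant volume ⇒ W = 0, so Q = ΔU = nCᵥΔT with Cᵥ = 3R/2 = 12.47 J/(mol·K).
At constant V, T₂/T₁ = P₂/P₁ ⇒ ΔT = T₁(P₂/P₁ − 1) = 368·(23.6/35.2 − 1) = -121.3 K.
ΔU = (0.419)(12.47)(-121.3) = -633.7 J.

ΔU ≈ -634 J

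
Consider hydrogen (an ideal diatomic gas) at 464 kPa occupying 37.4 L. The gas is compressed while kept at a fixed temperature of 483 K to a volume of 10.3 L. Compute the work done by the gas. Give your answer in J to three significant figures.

Isothermal: W = nRT ln(V₂/V₁) = P₁V₁ ln(V₂/V₁).
P₁V₁ = (464 kPa)(37.4 L) = 17354 J.
W = 17354 × ln(10.3/37.4) = 17354 × -1.29
W_by_gas = -22378 J.

W ≈ -22400 J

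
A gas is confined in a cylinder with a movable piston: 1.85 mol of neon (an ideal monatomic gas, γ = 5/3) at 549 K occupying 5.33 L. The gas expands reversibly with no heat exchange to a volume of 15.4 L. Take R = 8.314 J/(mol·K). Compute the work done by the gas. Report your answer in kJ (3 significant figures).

W ≈ 6.42 kJ

Adiabatic: TV^(γ−1) = const with γ = 5/3.
T₂ = T₁ (V₁/V₂)^(γ−1) = 549 × (5.33/15.4)^0.667 = 549 × 0.493 = 270.6 K.
W_by = nCᵥ(T₁ − T₂) = (1.85)(12.47)(549 − 270.6) = 6422 J.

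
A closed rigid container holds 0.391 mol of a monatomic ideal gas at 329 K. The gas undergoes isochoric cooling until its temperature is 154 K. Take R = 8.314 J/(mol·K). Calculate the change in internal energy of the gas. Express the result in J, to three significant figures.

ΔU ≈ -853 J

Constant volume ⇒ W = 0, so Q = ΔU = nCᵥΔT with Cᵥ = 3R/2 = 12.47 J/(mol·K).
ΔU = (0.391)(12.47)(154 − 329) = -853.3 J.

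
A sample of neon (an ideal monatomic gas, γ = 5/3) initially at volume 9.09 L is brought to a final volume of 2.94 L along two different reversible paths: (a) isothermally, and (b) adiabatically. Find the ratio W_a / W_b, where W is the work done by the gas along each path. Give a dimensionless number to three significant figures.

W_a / W_b ≈ 0.670

Path (a) isothermal: W = P₁V₁ ln(V₂/V₁) → W_a/(P₁V₁) = -1.129.
Path (b) adiabatic: W = P₁V₁(1 − (V₁/V₂)^(γ−1))/(γ−1) → W_b/(P₁V₁) = -1.683.
W_a / W_b = -1.129 / -1.683 = 0.6705.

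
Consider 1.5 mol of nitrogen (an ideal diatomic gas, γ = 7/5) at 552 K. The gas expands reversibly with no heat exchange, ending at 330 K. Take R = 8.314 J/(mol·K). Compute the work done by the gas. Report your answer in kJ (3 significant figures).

W ≈ 6.92 kJ

Adiabatic ⇒ Q = 0, so W_by = −ΔU = nCᵥ(T₁ − T₂).
Cᵥ = 5R/2 = 20.79 J/(mol·K).
W = (1.5)(20.79)(552 − 330) = 6921 J.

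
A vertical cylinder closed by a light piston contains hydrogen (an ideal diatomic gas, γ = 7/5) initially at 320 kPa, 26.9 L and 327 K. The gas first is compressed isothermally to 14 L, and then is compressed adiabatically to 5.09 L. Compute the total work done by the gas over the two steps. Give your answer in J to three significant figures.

W_total ≈ -16400 J

Step 1 (isothermal): W = P₁V₁ ln(V₂/V₁) = (8608) ln(14/26.9) = -5622 J.
After step 1: P = 614.9 kPa, V = 14 L, T = 327 K.
Step 2 (adiabatic): W = (P₁V₁ − P₂V₂)/(γ−1) = (8608 − 12902)/0.4 = -10736 J.
W_total = -5622 − 10736 = -16357 J.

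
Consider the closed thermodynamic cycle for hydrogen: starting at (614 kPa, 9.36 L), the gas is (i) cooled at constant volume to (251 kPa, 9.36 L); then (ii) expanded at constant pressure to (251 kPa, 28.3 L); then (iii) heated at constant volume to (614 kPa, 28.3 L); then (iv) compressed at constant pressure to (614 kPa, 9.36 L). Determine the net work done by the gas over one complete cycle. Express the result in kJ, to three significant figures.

W_net ≈ -6.88 kJ

Constant-volume legs do no work.
W(ii) = (251)(28.3 − 9.36) = 4754 J; W(iv) = (614)(9.36 − 28.3) = -11629 J.
W_net = 4754 − 11629 = -6875 J (the counter-clockwise enclosed area).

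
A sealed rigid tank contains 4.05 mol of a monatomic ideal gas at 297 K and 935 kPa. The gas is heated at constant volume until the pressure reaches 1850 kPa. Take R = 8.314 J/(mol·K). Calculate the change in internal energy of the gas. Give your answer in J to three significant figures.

Constant volume ⇒ W = 0, so Q = ΔU = nCᵥΔT with Cᵥ = 3R/2 = 12.47 J/(mol·K).
At constant V, T₂/T₁ = P₂/P₁ ⇒ ΔT = T₁(P₂/P₁ − 1) = 297·(1850/935 − 1) = 290.6 K.
ΔU = (4.05)(12.47)(290.6) = 14680 J.

ΔU ≈ 14700 J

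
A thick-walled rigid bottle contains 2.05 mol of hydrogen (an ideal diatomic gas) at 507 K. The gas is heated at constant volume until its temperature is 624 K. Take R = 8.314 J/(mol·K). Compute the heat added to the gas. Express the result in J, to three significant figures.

Constant volume ⇒ W = 0, so Q = ΔU = nCᵥΔT with Cᵥ = 5R/2 = 20.79 J/(mol·K).
ΔU = (2.05)(20.79)(624 − 507) = 4985 J.

Q ≈ 4990 J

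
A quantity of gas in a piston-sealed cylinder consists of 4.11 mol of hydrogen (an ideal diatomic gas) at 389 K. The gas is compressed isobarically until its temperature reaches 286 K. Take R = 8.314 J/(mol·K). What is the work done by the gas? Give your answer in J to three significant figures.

Isobaric: W = P ΔV = nR ΔT.
W = (4.11)(8.314)(286 − 389) = -3520 J.

W ≈ -3520 J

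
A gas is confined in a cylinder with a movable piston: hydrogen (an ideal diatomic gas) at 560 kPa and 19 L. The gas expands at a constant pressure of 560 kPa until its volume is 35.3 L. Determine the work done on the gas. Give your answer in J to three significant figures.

Isobaric: W = P ΔV.
W = (560 kPa)(35.3 − 19 L) = (560)(16.3) = 9128 J.
Work on gas = −W_by = -9128 J.

W ≈ -9130 J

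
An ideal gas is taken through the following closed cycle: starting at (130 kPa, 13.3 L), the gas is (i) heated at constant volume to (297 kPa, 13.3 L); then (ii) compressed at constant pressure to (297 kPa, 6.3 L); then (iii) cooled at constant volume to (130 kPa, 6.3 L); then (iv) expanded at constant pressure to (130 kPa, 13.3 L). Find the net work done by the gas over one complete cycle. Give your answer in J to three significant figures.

W_net ≈ -1170 J

Constant-volume legs do no work.
W(ii) = (297)(6.3 − 13.3) = -2079 J; W(iv) = (130)(13.3 − 6.3) = 910 J.
W_net = -2079 + 910 = -1169 J (the counter-clockwise enclosed area).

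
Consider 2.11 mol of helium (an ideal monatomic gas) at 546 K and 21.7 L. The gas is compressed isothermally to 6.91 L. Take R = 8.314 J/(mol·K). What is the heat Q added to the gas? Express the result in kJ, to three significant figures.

Isothermal ⇒ ΔU = 0, so Q = W = nRT ln(V₂/V₁).
Q = (2.11)(8.314)(546) ln(6.91/21.7) = 9578 × -1.144 = -10961 J.

Q ≈ -11.0 kJ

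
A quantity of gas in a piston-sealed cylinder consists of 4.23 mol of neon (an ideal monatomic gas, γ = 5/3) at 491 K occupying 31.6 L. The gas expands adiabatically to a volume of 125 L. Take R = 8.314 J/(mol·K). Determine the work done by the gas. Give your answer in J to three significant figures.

Adiabatic: TV^(γ−1) = const with γ = 5/3.
T₂ = T₁ (V₁/V₂)^(γ−1) = 491 × (31.6/125)^0.667 = 491 × 0.3998 = 196.3 K.
W_by = nCᵥ(T₁ − T₂) = (4.23)(12.47)(491 − 196.3) = 15546 J.

W ≈ 15500 J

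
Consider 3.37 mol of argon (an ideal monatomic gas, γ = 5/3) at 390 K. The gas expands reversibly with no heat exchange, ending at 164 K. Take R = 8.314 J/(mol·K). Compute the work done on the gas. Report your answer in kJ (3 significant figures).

Adiabatic ⇒ Q = 0, so W_by = −ΔU = nCᵥ(T₁ − T₂).
Cᵥ = 3R/2 = 12.47 J/(mol·K).
W = (3.37)(12.47)(390 − 164) = 9498 J.
Work on gas = −W_by = -9498 J.

W ≈ -9.50 kJ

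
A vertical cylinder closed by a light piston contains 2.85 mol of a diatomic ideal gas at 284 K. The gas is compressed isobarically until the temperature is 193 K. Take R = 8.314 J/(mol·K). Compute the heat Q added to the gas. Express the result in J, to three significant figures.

Isobaric: W = nRΔT = (2.85)(8.314)(-91) = -2156 J.
ΔU = nCᵥΔT with Cᵥ = 5R/2: ΔU = (2.85)(20.79)(-91) = -5391 J.
Q = ΔU + W = -5391 − 2156 = -7547 J.

Q ≈ -7550 J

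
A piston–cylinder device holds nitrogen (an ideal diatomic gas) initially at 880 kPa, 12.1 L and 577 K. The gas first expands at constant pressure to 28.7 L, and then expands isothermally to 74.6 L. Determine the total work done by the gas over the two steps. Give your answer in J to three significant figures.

W_total ≈ 38700 J

Step 1 (isobaric): W = PΔV = (880 kPa)(28.7 − 12.1 L) = 14608 J.
After step 1: P = 880 kPa, V = 28.7 L, T = 1369 K.
Step 2 (isothermal): W = P₁V₁ ln(V₂/V₁) = (25256) ln(74.6/28.7) = 24126 J.
W_total = 14608 + 24126 = 38734 J.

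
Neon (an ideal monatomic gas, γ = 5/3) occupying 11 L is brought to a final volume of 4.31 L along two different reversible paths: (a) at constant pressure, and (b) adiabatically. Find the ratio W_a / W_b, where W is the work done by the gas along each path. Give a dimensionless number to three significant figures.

W_a / W_b ≈ 0.467

Path (a) isobaric: W = P₁(V₂ − V₁) → W_a/(P₁V₁) = -0.6082.
Path (b) adiabatic: W = P₁V₁(1 − (V₁/V₂)^(γ−1))/(γ−1) → W_b/(P₁V₁) = -1.301.
W_a / W_b = -0.6082 / -1.301 = 0.4673.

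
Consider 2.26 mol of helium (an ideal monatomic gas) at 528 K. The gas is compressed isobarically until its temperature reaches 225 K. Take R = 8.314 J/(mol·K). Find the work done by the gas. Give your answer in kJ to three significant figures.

Isobaric: W = P ΔV = nR ΔT.
W = (2.26)(8.314)(225 − 528) = -5693 J.

W ≈ -5.69 kJ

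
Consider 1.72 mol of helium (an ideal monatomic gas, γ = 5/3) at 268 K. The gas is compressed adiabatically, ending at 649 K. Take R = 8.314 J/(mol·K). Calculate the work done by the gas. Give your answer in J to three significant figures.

Adiabatic ⇒ Q = 0, so W_by = −ΔU = nCᵥ(T₁ − T₂).
Cᵥ = 3R/2 = 12.47 J/(mol·K).
W = (1.72)(12.47)(268 − 649) = -8172 J.

W ≈ -8170 J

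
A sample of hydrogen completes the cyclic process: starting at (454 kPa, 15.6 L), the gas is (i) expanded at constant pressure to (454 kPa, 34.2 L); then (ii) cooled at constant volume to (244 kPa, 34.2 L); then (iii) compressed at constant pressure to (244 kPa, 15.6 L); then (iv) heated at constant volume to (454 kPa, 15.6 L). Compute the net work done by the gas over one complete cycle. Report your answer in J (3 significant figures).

Constant-volume legs do no work.
W(i) = (454)(34.2 − 15.6) = 8444 J; W(iii) = (244)(15.6 − 34.2) = -4538 J.
W_net = 8444 − 4538 = 3906 J (the clockwise enclosed area).

W_net ≈ 3910 J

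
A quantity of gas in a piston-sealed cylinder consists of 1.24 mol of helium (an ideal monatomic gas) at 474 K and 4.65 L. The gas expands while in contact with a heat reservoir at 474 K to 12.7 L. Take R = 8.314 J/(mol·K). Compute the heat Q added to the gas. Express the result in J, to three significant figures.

Isothermal ⇒ ΔU = 0, so Q = W = nRT ln(V₂/V₁).
Q = (1.24)(8.314)(474) ln(12.7/4.65) = 4887 × 1.005 = 4910 J.

Q ≈ 4910 J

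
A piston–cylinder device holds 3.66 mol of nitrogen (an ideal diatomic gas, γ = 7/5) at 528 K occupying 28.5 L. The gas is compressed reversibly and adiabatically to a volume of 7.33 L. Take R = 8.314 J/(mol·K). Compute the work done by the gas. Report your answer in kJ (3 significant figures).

Adiabatic: TV^(γ−1) = const with γ = 7/5.
T₂ = T₁ (V₁/V₂)^(γ−1) = 528 × (28.5/7.33)^0.4 = 528 × 1.721 = 908.9 K.
W_by = nCᵥ(T₁ − T₂) = (3.66)(20.79)(528 − 908.9) = -28979 J.

W ≈ -29.0 kJ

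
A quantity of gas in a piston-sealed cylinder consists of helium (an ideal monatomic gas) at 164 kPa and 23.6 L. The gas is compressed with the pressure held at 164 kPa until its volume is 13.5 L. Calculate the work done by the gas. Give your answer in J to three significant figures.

Isobaric: W = P ΔV.
W = (164 kPa)(13.5 − 23.6 L) = (164)(-10.1) = -1656 J.

W ≈ -1660 J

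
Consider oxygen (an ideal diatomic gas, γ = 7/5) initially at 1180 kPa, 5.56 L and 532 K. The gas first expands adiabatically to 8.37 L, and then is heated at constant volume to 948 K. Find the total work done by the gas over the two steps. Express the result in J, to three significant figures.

Step 1 (adiabatic): W = (P₁V₁ − P₂V₂)/(γ−1) = (6561 − 5571)/0.4 = 2476 J.
Step 2 (isochoric): W = 0 (constant volume).
W_total = 2476 + 0 = 2476 J.

W_total ≈ 2480 J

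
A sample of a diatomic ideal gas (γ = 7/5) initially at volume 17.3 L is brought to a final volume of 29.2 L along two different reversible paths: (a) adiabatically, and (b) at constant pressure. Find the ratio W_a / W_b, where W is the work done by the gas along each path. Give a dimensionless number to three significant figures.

W_a / W_b ≈ 0.687

Path (a) adiabatic: W = P₁V₁(1 − (V₁/V₂)^(γ−1))/(γ−1) → W_a/(P₁V₁) = 0.4723.
Path (b) isobaric: W = P₁(V₂ − V₁) → W_b/(P₁V₁) = 0.6879.
W_a / W_b = 0.4723 / 0.6879 = 0.6866.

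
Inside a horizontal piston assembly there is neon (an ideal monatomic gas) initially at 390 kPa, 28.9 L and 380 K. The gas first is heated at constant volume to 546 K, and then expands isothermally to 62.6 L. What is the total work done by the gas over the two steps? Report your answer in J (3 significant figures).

W_total ≈ 12500 J

Step 1 (isochoric): W = 0 (constant volume).
After step 1: P = 560.4 kPa (V unchanged).
Step 2 (isothermal): W = P₁V₁ ln(V₂/V₁) = (16195) ln(62.6/28.9) = 12517 J.
W_total = 0 + 12517 = 12517 J.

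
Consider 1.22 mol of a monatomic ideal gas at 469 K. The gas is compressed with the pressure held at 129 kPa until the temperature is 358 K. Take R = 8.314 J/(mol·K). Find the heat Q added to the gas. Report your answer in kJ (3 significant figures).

Isobaric: W = nRΔT = (1.22)(8.314)(-111) = -1126 J.
ΔU = nCᵥΔT with Cᵥ = 3R/2: ΔU = (1.22)(12.47)(-111) = -1689 J.
Q = ΔU + W = -1689 − 1126 = -2815 J.

Q ≈ -2.81 kJ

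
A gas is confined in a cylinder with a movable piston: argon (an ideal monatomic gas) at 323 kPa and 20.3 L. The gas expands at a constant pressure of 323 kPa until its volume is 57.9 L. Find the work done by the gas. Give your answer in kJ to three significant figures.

W ≈ 12.1 kJ

Isobaric: W = P ΔV.
W = (323 kPa)(57.9 − 20.3 L) = (323)(37.6) = 12145 J.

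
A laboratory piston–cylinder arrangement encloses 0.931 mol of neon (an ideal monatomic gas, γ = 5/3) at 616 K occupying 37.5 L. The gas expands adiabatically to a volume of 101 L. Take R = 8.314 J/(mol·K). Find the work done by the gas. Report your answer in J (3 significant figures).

Adiabatic: TV^(γ−1) = const with γ = 5/3.
T₂ = T₁ (V₁/V₂)^(γ−1) = 616 × (37.5/101)^0.667 = 616 × 0.5166 = 318.2 K.
W_by = nCᵥ(T₁ − T₂) = (0.931)(12.47)(616 − 318.2) = 3457 J.

W ≈ 3460 J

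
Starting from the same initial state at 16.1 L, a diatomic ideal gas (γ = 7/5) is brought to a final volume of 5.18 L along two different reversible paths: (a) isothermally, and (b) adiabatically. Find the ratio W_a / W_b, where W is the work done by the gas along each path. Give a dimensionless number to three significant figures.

W_a / W_b ≈ 0.790

Path (a) isothermal: W = P₁V₁ ln(V₂/V₁) → W_a/(P₁V₁) = -1.134.
Path (b) adiabatic: W = P₁V₁(1 − (V₁/V₂)^(γ−1))/(γ−1) → W_b/(P₁V₁) = -1.435.
W_a / W_b = -1.134 / -1.435 = 0.7903.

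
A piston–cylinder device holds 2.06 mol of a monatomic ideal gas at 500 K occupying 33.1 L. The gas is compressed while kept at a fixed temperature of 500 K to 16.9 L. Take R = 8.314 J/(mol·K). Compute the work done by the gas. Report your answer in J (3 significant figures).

Isothermal: W = nRT ln(V₂/V₁).
W = (2.06)(8.314)(500) × ln(16.9/33.1)
  = 8563 × -0.6722
W_by_gas = -5756 J.

W ≈ -5760 J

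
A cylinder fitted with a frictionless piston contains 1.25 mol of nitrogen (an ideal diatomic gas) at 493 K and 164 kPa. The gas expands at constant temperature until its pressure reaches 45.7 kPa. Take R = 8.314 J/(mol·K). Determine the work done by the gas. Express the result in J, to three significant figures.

W ≈ 6550 J

Isothermal process: W = nRT ln(V₂/V₁) = nRT ln(P₁/P₂).
W = (1.25)(8.314)(493) × ln(164/45.7)
  = 5124 × ln(3.589) = 5124 × 1.278
W_by_gas = 6547 J.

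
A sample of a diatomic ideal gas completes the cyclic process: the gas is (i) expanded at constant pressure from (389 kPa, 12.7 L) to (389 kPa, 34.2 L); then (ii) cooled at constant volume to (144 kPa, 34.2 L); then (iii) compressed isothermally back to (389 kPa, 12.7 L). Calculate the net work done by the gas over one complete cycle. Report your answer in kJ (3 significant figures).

Leg (i): W = PΔV = (389)(34.2 − 12.7) = 8364 J.
Leg (ii): W = 0.
Leg (iii): W = PᵢVᵢ ln(V_f/Vᵢ) = (4925) ln(12.7/34.2) = -4879 J.
W_net = 8364 − 4879 = 3485 J.

W_net ≈ 3.48 kJ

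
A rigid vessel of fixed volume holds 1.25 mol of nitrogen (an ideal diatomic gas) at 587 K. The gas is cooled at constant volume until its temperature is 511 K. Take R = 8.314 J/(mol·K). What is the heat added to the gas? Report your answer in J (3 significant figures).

Q ≈ -1970 J

Constant volume ⇒ W = 0, so Q = ΔU = nCᵥΔT with Cᵥ = 5R/2 = 20.79 J/(mol·K).
ΔU = (1.25)(20.79)(511 − 587) = -1975 J.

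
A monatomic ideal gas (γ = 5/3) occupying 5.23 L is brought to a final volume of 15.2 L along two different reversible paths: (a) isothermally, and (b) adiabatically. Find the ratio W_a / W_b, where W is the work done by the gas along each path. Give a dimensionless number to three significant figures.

W_a / W_b ≈ 1.40

Path (a) isothermal: W = P₁V₁ ln(V₂/V₁) → W_a/(P₁V₁) = 1.067.
Path (b) adiabatic: W = P₁V₁(1 − (V₁/V₂)^(γ−1))/(γ−1) → W_b/(P₁V₁) = 0.7635.
W_a / W_b = 1.067 / 0.7635 = 1.397.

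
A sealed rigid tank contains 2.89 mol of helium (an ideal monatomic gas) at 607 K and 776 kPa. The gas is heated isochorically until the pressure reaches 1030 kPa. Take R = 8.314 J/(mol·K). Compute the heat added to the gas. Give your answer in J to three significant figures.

Constant volume ⇒ W = 0, so Q = ΔU = nCᵥΔT with Cᵥ = 3R/2 = 12.47 J/(mol·K).
At constant V, T₂/T₁ = P₂/P₁ ⇒ ΔT = T₁(P₂/P₁ − 1) = 607·(1030/776 − 1) = 198.7 K.
ΔU = (2.89)(12.47)(198.7) = 7161 J.

Q ≈ 7160 J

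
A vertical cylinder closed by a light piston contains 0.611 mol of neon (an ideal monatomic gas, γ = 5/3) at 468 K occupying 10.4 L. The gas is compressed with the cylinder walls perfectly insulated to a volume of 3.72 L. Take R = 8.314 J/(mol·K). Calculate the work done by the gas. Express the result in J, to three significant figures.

Adiabatic: TV^(γ−1) = const with γ = 5/3.
T₂ = T₁ (V₁/V₂)^(γ−1) = 468 × (10.4/3.72)^0.667 = 468 × 1.985 = 928.8 K.
W_by = nCᵥ(T₁ − T₂) = (0.611)(12.47)(468 − 928.8) = -3511 J.

W ≈ -3510 J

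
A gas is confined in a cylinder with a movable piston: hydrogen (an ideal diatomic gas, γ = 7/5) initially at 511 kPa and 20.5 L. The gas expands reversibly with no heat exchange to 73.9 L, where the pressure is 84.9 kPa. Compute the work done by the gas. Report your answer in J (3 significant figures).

Adiabatic: W = (P₁V₁ − P₂V₂)/(γ − 1) with γ = 7/5.
P₁V₁ = 10476 J, P₂V₂ = 6274 J.
W = (10476 − 6274) / 0.4 = 10503 J.

W ≈ 10500 J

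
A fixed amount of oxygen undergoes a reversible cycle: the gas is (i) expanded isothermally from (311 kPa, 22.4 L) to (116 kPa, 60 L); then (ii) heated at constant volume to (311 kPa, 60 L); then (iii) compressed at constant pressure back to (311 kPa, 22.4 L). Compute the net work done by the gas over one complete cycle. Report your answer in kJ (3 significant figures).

W_net ≈ -4.83 kJ

Leg (i): W = PᵢVᵢ ln(V_f/Vᵢ) = (6966) ln(60/22.4) = 6864 J.
Leg (ii): W = 0.
Leg (iii): W = PΔV = (311)(22.4 − 60) = -11694 J.
W_net = 6864 − 11694 = -4830 J.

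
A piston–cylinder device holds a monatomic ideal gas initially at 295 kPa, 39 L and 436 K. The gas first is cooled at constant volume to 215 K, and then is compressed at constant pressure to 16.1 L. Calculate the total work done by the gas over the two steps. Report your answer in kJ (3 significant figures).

Step 1 (isochoric): W = 0 (constant volume).
After step 1: P = 145.5 kPa (V unchanged).
Step 2 (isobaric): W = PΔV = (145.5 kPa)(16.1 − 39 L) = -3331 J.
W_total = 0 − 3331 = -3331 J.

W_total ≈ -3.33 kJ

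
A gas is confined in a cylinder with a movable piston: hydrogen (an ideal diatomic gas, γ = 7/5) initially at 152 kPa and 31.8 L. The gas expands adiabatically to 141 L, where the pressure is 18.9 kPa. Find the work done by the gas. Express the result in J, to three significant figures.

W ≈ 5420 J

Adiabatic: W = (P₁V₁ − P₂V₂)/(γ − 1) with γ = 7/5.
P₁V₁ = 4834 J, P₂V₂ = 2665 J.
W = (4834 − 2665) / 0.4 = 5422 J.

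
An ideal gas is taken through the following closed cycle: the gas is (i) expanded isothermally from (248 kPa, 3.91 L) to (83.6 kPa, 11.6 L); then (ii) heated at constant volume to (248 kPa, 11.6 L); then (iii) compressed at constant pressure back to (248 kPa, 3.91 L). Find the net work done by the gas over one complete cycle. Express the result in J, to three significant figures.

Leg (i): W = PᵢVᵢ ln(V_f/Vᵢ) = (969.7) ln(11.6/3.91) = 1054 J.
Leg (ii): W = 0.
Leg (iii): W = PΔV = (248)(3.91 − 11.6) = -1907 J.
W_net = 1054 − 1907 = -852.6 J.

W_net ≈ -853 J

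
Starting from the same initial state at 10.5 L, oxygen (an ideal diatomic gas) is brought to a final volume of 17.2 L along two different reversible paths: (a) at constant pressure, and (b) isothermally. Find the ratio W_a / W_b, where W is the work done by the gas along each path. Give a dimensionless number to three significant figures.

Path (a) isobaric: W = P₁(V₂ − V₁) → W_a/(P₁V₁) = 0.6381.
Path (b) isothermal: W = P₁V₁ ln(V₂/V₁) → W_b/(P₁V₁) = 0.4935.
W_a / W_b = 0.6381 / 0.4935 = 1.293.

W_a / W_b ≈ 1.29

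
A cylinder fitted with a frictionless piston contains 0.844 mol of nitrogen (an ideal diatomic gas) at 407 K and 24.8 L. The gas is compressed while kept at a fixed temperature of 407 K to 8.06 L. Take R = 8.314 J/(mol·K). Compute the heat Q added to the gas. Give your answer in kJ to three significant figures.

Q ≈ -3.21 kJ

Isothermal ⇒ ΔU = 0, so Q = W = nRT ln(V₂/V₁).
Q = (0.844)(8.314)(407) ln(8.06/24.8) = 2856 × -1.124 = -3210 J.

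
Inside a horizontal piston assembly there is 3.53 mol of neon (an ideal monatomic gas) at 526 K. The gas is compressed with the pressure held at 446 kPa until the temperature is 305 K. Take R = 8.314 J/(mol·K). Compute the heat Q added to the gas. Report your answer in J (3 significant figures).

Q ≈ -16200 J

Isobaric: W = nRΔT = (3.53)(8.314)(-221) = -6486 J.
ΔU = nCᵥΔT with Cᵥ = 3R/2: ΔU = (3.53)(12.47)(-221) = -9729 J.
Q = ΔU + W = -9729 − 6486 = -16215 J.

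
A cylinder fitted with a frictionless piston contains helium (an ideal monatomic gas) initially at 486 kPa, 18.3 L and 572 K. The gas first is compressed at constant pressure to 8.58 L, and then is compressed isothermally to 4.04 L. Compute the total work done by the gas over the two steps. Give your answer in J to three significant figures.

Step 1 (isobaric): W = PΔV = (486 kPa)(8.58 − 18.3 L) = -4724 J.
After step 1: P = 486 kPa, V = 8.58 L, T = 268.2 K.
Step 2 (isothermal): W = P₁V₁ ln(V₂/V₁) = (4170) ln(4.04/8.58) = -3141 J.
W_total = -4724 − 3141 = -7865 J.

W_total ≈ -7860 J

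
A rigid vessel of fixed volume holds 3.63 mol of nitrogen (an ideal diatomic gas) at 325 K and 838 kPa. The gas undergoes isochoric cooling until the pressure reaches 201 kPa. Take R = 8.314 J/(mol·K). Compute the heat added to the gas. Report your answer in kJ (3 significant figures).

Constant volume ⇒ W = 0, so Q = ΔU = nCᵥΔT with Cᵥ = 5R/2 = 20.79 J/(mol·K).
At constant V, T₂/T₁ = P₂/P₁ ⇒ ΔT = T₁(P₂/P₁ − 1) = 325·(201/838 − 1) = -247 K.
ΔU = (3.63)(20.79)(-247) = -18640 J.

Q ≈ -18.6 kJ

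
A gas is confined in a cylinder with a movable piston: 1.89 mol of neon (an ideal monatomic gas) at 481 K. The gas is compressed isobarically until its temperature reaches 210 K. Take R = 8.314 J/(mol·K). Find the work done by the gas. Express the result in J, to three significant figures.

W ≈ -4260 J

Isobaric: W = P ΔV = nR ΔT.
W = (1.89)(8.314)(210 − 481) = -4258 J.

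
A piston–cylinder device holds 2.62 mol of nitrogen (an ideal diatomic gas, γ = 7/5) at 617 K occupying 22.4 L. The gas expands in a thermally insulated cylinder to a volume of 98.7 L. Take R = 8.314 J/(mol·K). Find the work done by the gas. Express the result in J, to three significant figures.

Adiabatic: TV^(γ−1) = const with γ = 7/5.
T₂ = T₁ (V₁/V₂)^(γ−1) = 617 × (22.4/98.7)^0.4 = 617 × 0.5526 = 340.9 K.
W_by = nCᵥ(T₁ − T₂) = (2.62)(20.79)(617 − 340.9) = 15034 J.

W ≈ 15000 J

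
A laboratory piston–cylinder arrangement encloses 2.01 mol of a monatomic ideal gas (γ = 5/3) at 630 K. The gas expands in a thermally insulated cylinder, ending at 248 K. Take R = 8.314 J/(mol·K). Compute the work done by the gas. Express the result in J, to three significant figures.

Adiabatic ⇒ Q = 0, so W_by = −ΔU = nCᵥ(T₁ − T₂).
Cᵥ = 3R/2 = 12.47 J/(mol·K).
W = (2.01)(12.47)(630 − 248) = 9575 J.

W ≈ 9580 J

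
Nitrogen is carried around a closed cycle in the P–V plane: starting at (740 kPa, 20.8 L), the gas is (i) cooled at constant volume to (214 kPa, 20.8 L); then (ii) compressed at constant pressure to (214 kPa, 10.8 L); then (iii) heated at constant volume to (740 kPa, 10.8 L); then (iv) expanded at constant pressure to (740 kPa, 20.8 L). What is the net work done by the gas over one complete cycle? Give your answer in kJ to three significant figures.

W_net ≈ 5.26 kJ

Constant-volume legs do no work.
W(ii) = (214)(10.8 − 20.8) = -2140 J; W(iv) = (740)(20.8 − 10.8) = 7400 J.
W_net = -2140 + 7400 = 5260 J (the clockwise enclosed area).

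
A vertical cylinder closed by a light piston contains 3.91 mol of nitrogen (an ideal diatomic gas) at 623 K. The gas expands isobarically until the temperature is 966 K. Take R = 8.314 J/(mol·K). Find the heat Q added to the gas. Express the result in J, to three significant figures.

Isobaric: W = nRΔT = (3.91)(8.314)(343) = 11150 J.
ΔU = nCᵥΔT with Cᵥ = 5R/2: ΔU = (3.91)(20.79)(343) = 27875 J.
Q = ΔU + W = 27875 + 11150 = 39026 J.

Q ≈ 39000 J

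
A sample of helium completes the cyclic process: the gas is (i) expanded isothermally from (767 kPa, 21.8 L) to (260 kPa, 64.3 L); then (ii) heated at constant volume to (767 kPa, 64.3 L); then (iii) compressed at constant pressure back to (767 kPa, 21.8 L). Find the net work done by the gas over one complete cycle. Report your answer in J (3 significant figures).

W_net ≈ -14500 J

Leg (i): W = PᵢVᵢ ln(V_f/Vᵢ) = (16721) ln(64.3/21.8) = 18086 J.
Leg (ii): W = 0.
Leg (iii): W = PΔV = (767)(21.8 − 64.3) = -32598 J.
W_net = 18086 − 32598 = -14512 J.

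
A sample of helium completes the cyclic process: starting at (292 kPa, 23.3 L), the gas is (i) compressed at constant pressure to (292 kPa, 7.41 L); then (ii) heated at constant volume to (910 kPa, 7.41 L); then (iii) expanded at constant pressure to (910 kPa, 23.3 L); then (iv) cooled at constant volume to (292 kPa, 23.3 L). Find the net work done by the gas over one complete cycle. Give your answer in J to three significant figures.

Constant-volume legs do no work.
W(i) = (292)(7.41 − 23.3) = -4640 J; W(iii) = (910)(23.3 − 7.41) = 14460 J.
W_net = -4640 + 14460 = 9820 J (the clockwise enclosed area).

W_net ≈ 9820 J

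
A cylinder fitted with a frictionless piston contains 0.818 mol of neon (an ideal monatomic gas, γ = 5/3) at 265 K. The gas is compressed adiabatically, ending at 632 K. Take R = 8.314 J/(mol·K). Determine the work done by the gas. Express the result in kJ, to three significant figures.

Adiabatic ⇒ Q = 0, so W_by = −ΔU = nCᵥ(T₁ − T₂).
Cᵥ = 3R/2 = 12.47 J/(mol·K).
W = (0.818)(12.47)(265 − 632) = -3744 J.

W ≈ -3.74 kJ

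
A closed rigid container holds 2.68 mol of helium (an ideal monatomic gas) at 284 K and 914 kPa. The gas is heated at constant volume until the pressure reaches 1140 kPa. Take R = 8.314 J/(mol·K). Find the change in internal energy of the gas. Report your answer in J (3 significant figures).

ΔU ≈ 2350 J

Constant volume ⇒ W = 0, so Q = ΔU = nCᵥΔT with Cᵥ = 3R/2 = 12.47 J/(mol·K).
At constant V, T₂/T₁ = P₂/P₁ ⇒ ΔT = T₁(P₂/P₁ − 1) = 284·(1140/914 − 1) = 70.22 K.
ΔU = (2.68)(12.47)(70.22) = 2347 J.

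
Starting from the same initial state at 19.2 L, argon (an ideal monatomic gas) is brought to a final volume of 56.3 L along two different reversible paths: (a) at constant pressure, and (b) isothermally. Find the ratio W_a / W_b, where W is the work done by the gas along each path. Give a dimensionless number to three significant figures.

Path (a) isobaric: W = P₁(V₂ − V₁) → W_a/(P₁V₁) = 1.932.
Path (b) isothermal: W = P₁V₁ ln(V₂/V₁) → W_b/(P₁V₁) = 1.076.
W_a / W_b = 1.932 / 1.076 = 1.796.

W_a / W_b ≈ 1.80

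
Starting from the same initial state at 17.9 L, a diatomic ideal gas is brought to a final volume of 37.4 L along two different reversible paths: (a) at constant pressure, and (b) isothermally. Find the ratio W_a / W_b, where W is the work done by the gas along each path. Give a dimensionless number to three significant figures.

W_a / W_b ≈ 1.48

Path (a) isobaric: W = P₁(V₂ − V₁) → W_a/(P₁V₁) = 1.089.
Path (b) isothermal: W = P₁V₁ ln(V₂/V₁) → W_b/(P₁V₁) = 0.7369.
W_a / W_b = 1.089 / 0.7369 = 1.478.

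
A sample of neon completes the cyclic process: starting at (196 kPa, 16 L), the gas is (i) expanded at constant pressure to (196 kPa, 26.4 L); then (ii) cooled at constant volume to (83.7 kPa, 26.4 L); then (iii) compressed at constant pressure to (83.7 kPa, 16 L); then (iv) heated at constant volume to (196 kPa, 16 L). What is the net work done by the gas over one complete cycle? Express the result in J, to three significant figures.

W_net ≈ 1170 J

Constant-volume legs do no work.
W(i) = (196)(26.4 − 16) = 2038 J; W(iii) = (83.7)(16 − 26.4) = -870.5 J.
W_net = 2038 − 870.5 = 1168 J (the clockwise enclosed area).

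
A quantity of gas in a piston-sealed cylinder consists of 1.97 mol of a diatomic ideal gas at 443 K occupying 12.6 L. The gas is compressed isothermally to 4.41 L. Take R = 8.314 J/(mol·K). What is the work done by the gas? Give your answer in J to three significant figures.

W ≈ -7620 J

Isothermal: W = nRT ln(V₂/V₁).
W = (1.97)(8.314)(443) × ln(4.41/12.6)
  = 7256 × -1.05
W_by_gas = -7617 J.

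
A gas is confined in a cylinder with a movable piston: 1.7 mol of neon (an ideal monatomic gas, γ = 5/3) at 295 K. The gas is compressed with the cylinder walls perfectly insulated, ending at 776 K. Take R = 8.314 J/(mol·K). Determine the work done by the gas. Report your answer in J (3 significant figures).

Adiabatic ⇒ Q = 0, so W_by = −ΔU = nCᵥ(T₁ − T₂).
Cᵥ = 3R/2 = 12.47 J/(mol·K).
W = (1.7)(12.47)(295 − 776) = -10198 J.

W ≈ -10200 J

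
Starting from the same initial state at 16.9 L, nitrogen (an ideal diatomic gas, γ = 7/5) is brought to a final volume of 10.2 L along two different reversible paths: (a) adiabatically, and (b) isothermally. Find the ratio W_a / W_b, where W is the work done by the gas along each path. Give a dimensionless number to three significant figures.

Path (a) adiabatic: W = P₁V₁(1 − (V₁/V₂)^(γ−1))/(γ−1) → W_a/(P₁V₁) = -0.5595.
Path (b) isothermal: W = P₁V₁ ln(V₂/V₁) → W_b/(P₁V₁) = -0.5049.
W_a / W_b = -0.5595 / -0.5049 = 1.108.

W_a / W_b ≈ 1.11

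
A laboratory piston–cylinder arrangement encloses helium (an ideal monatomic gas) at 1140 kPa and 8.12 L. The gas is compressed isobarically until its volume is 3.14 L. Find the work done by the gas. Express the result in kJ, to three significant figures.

W ≈ -5.68 kJ

Isobaric: W = P ΔV.
W = (1140 kPa)(3.14 − 8.12 L) = (1140)(-4.98) = -5677 J.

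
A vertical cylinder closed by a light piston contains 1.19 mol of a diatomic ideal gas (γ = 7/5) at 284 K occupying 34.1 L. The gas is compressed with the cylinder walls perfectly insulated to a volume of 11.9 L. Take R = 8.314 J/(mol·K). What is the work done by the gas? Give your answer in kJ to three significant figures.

W ≈ -3.68 kJ

Adiabatic: TV^(γ−1) = const with γ = 7/5.
T₂ = T₁ (V₁/V₂)^(γ−1) = 284 × (34.1/11.9)^0.4 = 284 × 1.524 = 432.7 K.
W_by = nCᵥ(T₁ − T₂) = (1.19)(20.79)(284 − 432.7) = -3678 J.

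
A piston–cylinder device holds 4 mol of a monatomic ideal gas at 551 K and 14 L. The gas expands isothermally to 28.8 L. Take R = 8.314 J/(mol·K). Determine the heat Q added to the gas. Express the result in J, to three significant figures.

Isothermal ⇒ ΔU = 0, so Q = W = nRT ln(V₂/V₁).
Q = (4)(8.314)(551) ln(28.8/14) = 18324 × 0.7213 = 13217 J.

Q ≈ 13200 J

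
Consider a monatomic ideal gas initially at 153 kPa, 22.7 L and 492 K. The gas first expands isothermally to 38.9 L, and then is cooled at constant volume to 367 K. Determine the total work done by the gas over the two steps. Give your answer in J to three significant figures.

Step 1 (isothermal): W = P₁V₁ ln(V₂/V₁) = (3473) ln(38.9/22.7) = 1871 J.
Step 2 (isochoric): W = 0 (constant volume).
W_total = 1871 + 0 = 1871 J.

W_total ≈ 1870 J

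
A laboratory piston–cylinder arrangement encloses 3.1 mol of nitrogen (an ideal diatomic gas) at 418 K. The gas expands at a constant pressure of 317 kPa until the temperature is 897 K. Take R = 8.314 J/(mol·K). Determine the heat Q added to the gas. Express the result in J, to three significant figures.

Isobaric: W = nRΔT = (3.1)(8.314)(479) = 12345 J.
ΔU = nCᵥΔT with Cᵥ = 5R/2: ΔU = (3.1)(20.79)(479) = 30864 J.
Q = ΔU + W = 30864 + 12345 = 43209 J.

Q ≈ 43200 J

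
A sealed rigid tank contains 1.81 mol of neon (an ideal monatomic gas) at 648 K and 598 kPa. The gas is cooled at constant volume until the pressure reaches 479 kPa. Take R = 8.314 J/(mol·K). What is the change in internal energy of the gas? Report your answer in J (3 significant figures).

Constant volume ⇒ W = 0, so Q = ΔU = nCᵥΔT with Cᵥ = 3R/2 = 12.47 J/(mol·K).
At constant V, T₂/T₁ = P₂/P₁ ⇒ ΔT = T₁(P₂/P₁ − 1) = 648·(479/598 − 1) = -128.9 K.
ΔU = (1.81)(12.47)(-128.9) = -2911 J.

ΔU ≈ -2910 J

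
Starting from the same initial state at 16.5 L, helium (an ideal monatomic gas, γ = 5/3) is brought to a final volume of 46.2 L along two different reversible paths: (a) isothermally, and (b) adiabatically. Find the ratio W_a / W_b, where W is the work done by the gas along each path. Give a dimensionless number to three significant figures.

W_a / W_b ≈ 1.38

Path (a) isothermal: W = P₁V₁ ln(V₂/V₁) → W_a/(P₁V₁) = 1.03.
Path (b) adiabatic: W = P₁V₁(1 − (V₁/V₂)^(γ−1))/(γ−1) → W_b/(P₁V₁) = 0.7449.
W_a / W_b = 1.03 / 0.7449 = 1.382.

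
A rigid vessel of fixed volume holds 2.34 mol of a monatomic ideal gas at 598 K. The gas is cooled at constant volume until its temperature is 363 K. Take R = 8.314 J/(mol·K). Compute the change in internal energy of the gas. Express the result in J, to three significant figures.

Constant volume ⇒ W = 0, so Q = ΔU = nCᵥΔT with Cᵥ = 3R/2 = 12.47 J/(mol·K).
ΔU = (2.34)(12.47)(363 − 598) = -6858 J.

ΔU ≈ -6860 J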